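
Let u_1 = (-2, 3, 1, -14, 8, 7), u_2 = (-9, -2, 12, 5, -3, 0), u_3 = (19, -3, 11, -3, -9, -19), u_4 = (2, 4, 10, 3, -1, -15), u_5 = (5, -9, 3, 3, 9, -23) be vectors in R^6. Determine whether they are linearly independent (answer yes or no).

Form the matrix with these vectors as rows and row reduce.
R2 ← R2 − (9/2)·R1: [0, -31/2, 15/2, 68, -39, -63/2]
R3 ← R3 + (19/2)·R1: [0, 51/2, 41/2, -136, 67, 95/2]
R4 ← R4 + R1: [0, 7, 11, -11, 7, -8]
R5 ← R5 + (5/2)·R1: [0, -3/2, 11/2, -32, 29, -11/2]
R3 ← R3 + (51/31)·R2: [0, 0, 1018/31, -748/31, 88/31, -134/31]
R4 ← R4 + (14/31)·R2: [0, 0, 446/31, 611/31, -329/31, -689/31]
R5 ← R5 − (3/31)·R2: [0, 0, 148/31, -1196/31, 1016/31, -76/31]
R4 ← R4 − (223/509)·R3: [0, 0, 0, 15413/509, -6035/509, -10349/509]
R5 ← R5 − (74/509)·R3: [0, 0, 0, -17852/509, 16472/509, -928/509]
R5 ← R5 + (17852/15413)·R4: [0, 0, 0, 0, 287124/15413, -391068/15413]
5 nonzero rows, so the 5 vectors span a space of dimension 5.
Since 5 = 5, the vectors are linearly independent.

yes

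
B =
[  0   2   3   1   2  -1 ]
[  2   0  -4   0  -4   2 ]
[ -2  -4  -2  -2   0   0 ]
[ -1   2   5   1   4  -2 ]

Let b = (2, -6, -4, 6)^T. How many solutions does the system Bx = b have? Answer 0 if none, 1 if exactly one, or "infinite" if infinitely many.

0

Row reduce the augmented matrix [B | b].
Swap R1 ↔ R2
R3 ← R3 + R1: [0, -4, -6, -2, -4, 2, -10]
R4 ← R4 + (1/2)·R1: [0, 2, 3, 1, 2, -1, 3]
R3 ← R3 + (2)·R2: [0, 0, 0, 0, 0, 0, -6]
R4 ← R4 − R2: [0, 0, 0, 0, 0, 0, 1]
R4 ← R4 + (1/6)·R3: [0, 0, 0, 0, 0, 0, 0]
The echelon form has 3 nonzero rows; the last pivot sits in the augmented column, so rank(B) = 2 but rank([B|b]) = 3.
Since the ranks differ, the system is inconsistent.
It has no solutions.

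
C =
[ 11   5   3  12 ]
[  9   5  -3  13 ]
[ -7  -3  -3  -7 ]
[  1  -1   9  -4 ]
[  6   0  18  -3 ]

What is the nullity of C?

Row reduce to echelon form.
R2 ← R2 − (9/11)·R1: [0, 10/11, -60/11, 35/11]
R3 ← R3 + (7/11)·R1: [0, 2/11, -12/11, 7/11]
R4 ← R4 − (1/11)·R1: [0, -16/11, 96/11, -56/11]
R5 ← R5 − (6/11)·R1: [0, -30/11, 180/11, -105/11]
R3 ← R3 − (1/5)·R2: [0, 0, 0, 0]
R4 ← R4 + (8/5)·R2: [0, 0, 0, 0]
R5 ← R5 + (3)·R2: [0, 0, 0, 0]
2 nonzero rows, so rank(C) = 2.
C has 4 columns; by rank–nullity, nullity = 4 − 2 = 2.

2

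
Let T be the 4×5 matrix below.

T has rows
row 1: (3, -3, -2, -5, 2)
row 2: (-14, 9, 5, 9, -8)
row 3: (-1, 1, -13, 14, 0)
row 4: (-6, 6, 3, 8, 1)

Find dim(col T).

Row reduce to echelon form.
R2 ← R2 + (14/3)·R1: [0, -5, -13/3, -43/3, 4/3]
R3 ← R3 + (1/3)·R1: [0, 0, -41/3, 37/3, 2/3]
R4 ← R4 + (2)·R1: [0, 0, -1, -2, 5]
R4 ← R4 − (3/41)·R3: [0, 0, 0, -119/41, 203/41]
Echelon form has 4 nonzero rows, so rank(T) = 4.
The column space has dimension equal to the rank: 4.

4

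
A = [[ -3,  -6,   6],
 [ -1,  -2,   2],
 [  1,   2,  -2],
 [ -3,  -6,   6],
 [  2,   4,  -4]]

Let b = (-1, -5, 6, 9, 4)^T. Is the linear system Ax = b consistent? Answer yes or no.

Row reduce the augmented matrix [A | b].
R2 ← R2 − (1/3)·R1: [0, 0, 0, -14/3]
R3 ← R3 + (1/3)·R1: [0, 0, 0, 17/3]
R4 ← R4 − R1: [0, 0, 0, 10]
R5 ← R5 + (2/3)·R1: [0, 0, 0, 10/3]
R3 ← R3 + (17/14)·R2: [0, 0, 0, 0]
R4 ← R4 + (15/7)·R2: [0, 0, 0, 0]
R5 ← R5 + (5/7)·R2: [0, 0, 0, 0]
The echelon form has 2 nonzero rows; the last pivot sits in the augmented column, so rank(A) = 1 but rank([A|b]) = 2.
Since the ranks differ, the system is inconsistent.

no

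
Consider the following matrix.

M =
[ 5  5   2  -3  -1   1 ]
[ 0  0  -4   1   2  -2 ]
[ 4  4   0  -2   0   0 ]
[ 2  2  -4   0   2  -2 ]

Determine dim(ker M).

Row reduce to echelon form.
R3 ← R3 − (4/5)·R1: [0, 0, -8/5, 2/5, 4/5, -4/5]
R4 ← R4 − (2/5)·R1: [0, 0, -24/5, 6/5, 12/5, -12/5]
R3 ← R3 − (2/5)·R2: [0, 0, 0, 0, 0, 0]
R4 ← R4 − (6/5)·R2: [0, 0, 0, 0, 0, 0]
2 nonzero rows, so rank(M) = 2.
M has 6 columns; by rank–nullity, nullity = 6 − 2 = 4.

4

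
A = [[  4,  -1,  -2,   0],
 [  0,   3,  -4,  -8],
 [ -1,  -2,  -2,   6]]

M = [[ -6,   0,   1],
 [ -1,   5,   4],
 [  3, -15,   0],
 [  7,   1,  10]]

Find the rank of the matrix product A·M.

First compute AM:
[[-29,  25,   0],
 [-71,  67, -68],
 [ 44,  26,  51]]
Now row reduce the product.
R2 ← R2 − (71/29)·R1: [0, 168/29, -68]
R3 ← R3 + (44/29)·R1: [0, 1854/29, 51]
R3 ← R3 − (309/28)·R2: [0, 0, 5610/7]
3 nonzero rows, so rank(AM) = 3.

3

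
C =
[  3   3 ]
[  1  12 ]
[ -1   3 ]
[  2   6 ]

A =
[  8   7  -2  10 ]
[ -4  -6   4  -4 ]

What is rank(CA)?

2

First compute CA:
[[ 12,   3,   6,  18],
 [-40, -65,  46, -38],
 [-20, -25,  14, -22],
 [ -8, -22,  20,  -4]]
Now row reduce the product.
R2 ← R2 + (10/3)·R1: [0, -55, 66, 22]
R3 ← R3 + (5/3)·R1: [0, -20, 24, 8]
R4 ← R4 + (2/3)·R1: [0, -20, 24, 8]
R3 ← R3 − (4/11)·R2: [0, 0, 0, 0]
R4 ← R4 − (4/11)·R2: [0, 0, 0, 0]
2 nonzero rows, so rank(CA) = 2.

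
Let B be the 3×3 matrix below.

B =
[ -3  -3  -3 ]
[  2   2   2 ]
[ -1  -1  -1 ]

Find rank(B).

1

Row reduce to echelon form.
R2 ← R2 + (2/3)·R1: [0, 0, 0]
R3 ← R3 − (1/3)·R1: [0, 0, 0]
Echelon form has 1 nonzero row, so rank(B) = 1.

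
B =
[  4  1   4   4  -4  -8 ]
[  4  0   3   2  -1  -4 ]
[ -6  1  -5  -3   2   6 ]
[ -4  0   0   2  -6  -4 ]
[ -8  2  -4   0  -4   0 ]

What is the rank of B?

Row reduce to echelon form.
R2 ← R2 − R1: [0, -1, -1, -2, 3, 4]
R3 ← R3 + (3/2)·R1: [0, 5/2, 1, 3, -4, -6]
R4 ← R4 + R1: [0, 1, 4, 6, -10, -12]
R5 ← R5 + (2)·R1: [0, 4, 4, 8, -12, -16]
R3 ← R3 + (5/2)·R2: [0, 0, -3/2, -2, 7/2, 4]
R4 ← R4 + R2: [0, 0, 3, 4, -7, -8]
R5 ← R5 + (4)·R2: [0, 0, 0, 0, 0, 0]
R4 ← R4 + (2)·R3: [0, 0, 0, 0, 0, 0]
Echelon form has 3 nonzero rows, so rank(B) = 3.

3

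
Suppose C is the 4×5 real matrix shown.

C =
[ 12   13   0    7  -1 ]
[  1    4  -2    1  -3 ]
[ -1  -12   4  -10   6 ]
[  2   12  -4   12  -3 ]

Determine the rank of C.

Row reduce to echelon form.
R2 ← R2 − (1/12)·R1: [0, 35/12, -2, 5/12, -35/12]
R3 ← R3 + (1/12)·R1: [0, -131/12, 4, -113/12, 71/12]
R4 ← R4 − (1/6)·R1: [0, 59/6, -4, 65/6, -17/6]
R3 ← R3 + (131/35)·R2: [0, 0, -122/35, -55/7, -5]
R4 ← R4 − (118/35)·R2: [0, 0, 96/35, 66/7, 7]
R4 ← R4 + (48/61)·R3: [0, 0, 0, 198/61, 187/61]
Echelon form has 4 nonzero rows, so rank(C) = 4.

4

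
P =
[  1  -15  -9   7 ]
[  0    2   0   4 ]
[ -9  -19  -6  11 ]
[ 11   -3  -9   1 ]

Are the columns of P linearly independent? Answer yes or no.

Row reduce P to echelon form.
R3 ← R3 + (9)·R1: [0, -154, -87, 74]
R4 ← R4 − (11)·R1: [0, 162, 90, -76]
R3 ← R3 + (77)·R2: [0, 0, -87, 382]
R4 ← R4 − (81)·R2: [0, 0, 90, -400]
R4 ← R4 + (30/29)·R3: [0, 0, 0, -140/29]
4 pivots among 4 columns.
Every column is a pivot column, so the columns are linearly independent.

yes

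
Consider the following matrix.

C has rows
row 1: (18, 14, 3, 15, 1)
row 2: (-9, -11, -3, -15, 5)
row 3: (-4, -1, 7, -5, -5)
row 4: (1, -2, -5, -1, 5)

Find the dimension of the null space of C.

Row reduce to echelon form.
R2 ← R2 + (1/2)·R1: [0, -4, -3/2, -15/2, 11/2]
R3 ← R3 + (2/9)·R1: [0, 19/9, 23/3, -5/3, -43/9]
R4 ← R4 − (1/18)·R1: [0, -25/9, -31/6, -11/6, 89/18]
R3 ← R3 + (19/36)·R2: [0, 0, 55/8, -45/8, -15/8]
R4 ← R4 − (25/36)·R2: [0, 0, -33/8, 27/8, 9/8]
R4 ← R4 + (3/5)·R3: [0, 0, 0, 0, 0]
3 nonzero rows, so rank(C) = 3.
C has 5 columns; by rank–nullity, nullity = 5 − 3 = 2.

2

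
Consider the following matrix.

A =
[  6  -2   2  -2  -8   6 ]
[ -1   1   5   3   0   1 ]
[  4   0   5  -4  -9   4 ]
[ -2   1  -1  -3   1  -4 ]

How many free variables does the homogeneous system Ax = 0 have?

Row reduce to echelon form.
R2 ← R2 + (1/6)·R1: [0, 2/3, 16/3, 8/3, -4/3, 2]
R3 ← R3 − (2/3)·R1: [0, 4/3, 11/3, -8/3, -11/3, 0]
R4 ← R4 + (1/3)·R1: [0, 1/3, -1/3, -11/3, -5/3, -2]
R3 ← R3 − (2)·R2: [0, 0, -7, -8, -1, -4]
R4 ← R4 − (1/2)·R2: [0, 0, -3, -5, -1, -3]
R4 ← R4 − (3/7)·R3: [0, 0, 0, -11/7, -4/7, -9/7]
4 nonzero rows, so rank(A) = 4.
A has 6 columns; by rank–nullity, nullity = 6 − 4 = 2.

2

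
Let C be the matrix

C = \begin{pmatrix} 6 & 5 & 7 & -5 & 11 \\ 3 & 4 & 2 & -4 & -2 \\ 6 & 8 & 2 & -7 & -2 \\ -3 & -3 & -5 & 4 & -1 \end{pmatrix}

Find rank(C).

Row reduce to echelon form.
R2 ← R2 − (1/2)·R1: [0, 3/2, -3/2, -3/2, -15/2]
R3 ← R3 − R1: [0, 3, -5, -2, -13]
R4 ← R4 + (1/2)·R1: [0, -1/2, -3/2, 3/2, 9/2]
R3 ← R3 − (2)·R2: [0, 0, -2, 1, 2]
R4 ← R4 + (1/3)·R2: [0, 0, -2, 1, 2]
R4 ← R4 − R3: [0, 0, 0, 0, 0]
Echelon form has 3 nonzero rows, so rank(C) = 3.

3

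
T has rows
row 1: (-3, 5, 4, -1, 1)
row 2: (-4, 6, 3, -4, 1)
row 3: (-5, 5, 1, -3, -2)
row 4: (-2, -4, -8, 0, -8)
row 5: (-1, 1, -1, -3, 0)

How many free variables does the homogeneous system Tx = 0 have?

2

Row reduce to echelon form.
R2 ← R2 − (4/3)·R1: [0, -2/3, -7/3, -8/3, -1/3]
R3 ← R3 − (5/3)·R1: [0, -10/3, -17/3, -4/3, -11/3]
R4 ← R4 − (2/3)·R1: [0, -22/3, -32/3, 2/3, -26/3]
R5 ← R5 − (1/3)·R1: [0, -2/3, -7/3, -8/3, -1/3]
R3 ← R3 − (5)·R2: [0, 0, 6, 12, -2]
R4 ← R4 − (11)·R2: [0, 0, 15, 30, -5]
R5 ← R5 − R2: [0, 0, 0, 0, 0]
R4 ← R4 − (5/2)·R3: [0, 0, 0, 0, 0]
3 nonzero rows, so rank(T) = 3.
T has 5 columns; by rank–nullity, nullity = 5 − 3 = 2.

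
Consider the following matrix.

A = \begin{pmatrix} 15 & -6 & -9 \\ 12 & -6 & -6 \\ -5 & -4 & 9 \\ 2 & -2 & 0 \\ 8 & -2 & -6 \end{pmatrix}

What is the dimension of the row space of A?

2

Row reduce to echelon form.
R2 ← R2 − (4/5)·R1: [0, -6/5, 6/5]
R3 ← R3 + (1/3)·R1: [0, -6, 6]
R4 ← R4 − (2/15)·R1: [0, -6/5, 6/5]
R5 ← R5 − (8/15)·R1: [0, 6/5, -6/5]
R3 ← R3 − (5)·R2: [0, 0, 0]
R4 ← R4 − R2: [0, 0, 0]
R5 ← R5 + R2: [0, 0, 0]
Echelon form has 2 nonzero rows, so rank(A) = 2.
The row space has dimension equal to the rank: 2.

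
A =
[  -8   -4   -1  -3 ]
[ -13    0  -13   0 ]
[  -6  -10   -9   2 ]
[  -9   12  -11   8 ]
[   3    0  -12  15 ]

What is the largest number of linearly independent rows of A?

Row reduce to echelon form.
R2 ← R2 − (13/8)·R1: [0, 13/2, -91/8, 39/8]
R3 ← R3 − (3/4)·R1: [0, -7, -33/4, 17/4]
R4 ← R4 − (9/8)·R1: [0, 33/2, -79/8, 91/8]
R5 ← R5 + (3/8)·R1: [0, -3/2, -99/8, 111/8]
R3 ← R3 + (14/13)·R2: [0, 0, -41/2, 19/2]
R4 ← R4 − (33/13)·R2: [0, 0, 19, -1]
R5 ← R5 + (3/13)·R2: [0, 0, -15, 15]
R4 ← R4 + (38/41)·R3: [0, 0, 0, 320/41]
R5 ← R5 − (30/41)·R3: [0, 0, 0, 330/41]
R5 ← R5 − (33/32)·R4: [0, 0, 0, 0]
Echelon form has 4 nonzero rows, so rank(A) = 4.
The rank gives the maximum number of linearly independent rows: 4.

4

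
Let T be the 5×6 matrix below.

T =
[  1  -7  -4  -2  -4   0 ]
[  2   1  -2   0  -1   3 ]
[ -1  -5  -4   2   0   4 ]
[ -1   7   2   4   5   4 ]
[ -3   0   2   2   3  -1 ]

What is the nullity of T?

Row reduce to echelon form.
R2 ← R2 − (2)·R1: [0, 15, 6, 4, 7, 3]
R3 ← R3 + R1: [0, -12, -8, 0, -4, 4]
R4 ← R4 + R1: [0, 0, -2, 2, 1, 4]
R5 ← R5 + (3)·R1: [0, -21, -10, -4, -9, -1]
R3 ← R3 + (4/5)·R2: [0, 0, -16/5, 16/5, 8/5, 32/5]
R5 ← R5 + (7/5)·R2: [0, 0, -8/5, 8/5, 4/5, 16/5]
R4 ← R4 − (5/8)·R3: [0, 0, 0, 0, 0, 0]
R5 ← R5 − (1/2)·R3: [0, 0, 0, 0, 0, 0]
3 nonzero rows, so rank(T) = 3.
T has 6 columns; by rank–nullity, nullity = 6 − 3 = 3.

3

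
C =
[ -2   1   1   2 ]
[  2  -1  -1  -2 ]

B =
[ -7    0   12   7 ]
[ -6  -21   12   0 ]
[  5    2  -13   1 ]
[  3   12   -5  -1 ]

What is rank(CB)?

1

First compute CB:
[[ 19,   5, -35, -15],
 [-19,  -5,  35,  15]]
Now row reduce the product.
R2 ← R2 + R1: [0, 0, 0, 0]
1 nonzero row, so rank(CB) = 1.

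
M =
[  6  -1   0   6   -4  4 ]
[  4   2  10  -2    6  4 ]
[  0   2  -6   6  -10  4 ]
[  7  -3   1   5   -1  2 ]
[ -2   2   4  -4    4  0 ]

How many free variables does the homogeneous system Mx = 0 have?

Row reduce to echelon form.
R2 ← R2 − (2/3)·R1: [0, 8/3, 10, -6, 26/3, 4/3]
R4 ← R4 − (7/6)·R1: [0, -11/6, 1, -2, 11/3, -8/3]
R5 ← R5 + (1/3)·R1: [0, 5/3, 4, -2, 8/3, 4/3]
R3 ← R3 − (3/4)·R2: [0, 0, -27/2, 21/2, -33/2, 3]
R4 ← R4 + (11/16)·R2: [0, 0, 63/8, -49/8, 77/8, -7/4]
R5 ← R5 − (5/8)·R2: [0, 0, -9/4, 7/4, -11/4, 1/2]
R4 ← R4 + (7/12)·R3: [0, 0, 0, 0, 0, 0]
R5 ← R5 − (1/6)·R3: [0, 0, 0, 0, 0, 0]
3 nonzero rows, so rank(M) = 3.
M has 6 columns; by rank–nullity, nullity = 6 − 3 = 3.

3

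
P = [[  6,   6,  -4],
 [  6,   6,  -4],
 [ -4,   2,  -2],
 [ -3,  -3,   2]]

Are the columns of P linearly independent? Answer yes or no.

Row reduce P to echelon form.
R2 ← R2 − R1: [0, 0, 0]
R3 ← R3 + (2/3)·R1: [0, 6, -14/3]
R4 ← R4 + (1/2)·R1: [0, 0, 0]
Swap R2 ↔ R3
2 pivots among 3 columns.
Only 2 < 3 pivot columns, so the columns are linearly dependent.

no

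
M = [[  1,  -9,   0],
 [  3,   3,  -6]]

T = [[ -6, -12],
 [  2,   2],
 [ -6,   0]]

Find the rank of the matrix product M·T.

First compute MT:
[[-24, -30],
 [ 24, -30]]
Now row reduce the product.
R2 ← R2 + R1: [0, -60]
2 nonzero rows, so rank(MT) = 2.

2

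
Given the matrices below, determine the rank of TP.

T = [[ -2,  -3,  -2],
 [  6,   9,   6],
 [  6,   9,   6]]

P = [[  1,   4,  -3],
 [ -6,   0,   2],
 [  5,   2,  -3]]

1

First compute TP:
[[  6, -12,   6],
 [-18,  36, -18],
 [-18,  36, -18]]
Now row reduce the product.
R2 ← R2 + (3)·R1: [0, 0, 0]
R3 ← R3 + (3)·R1: [0, 0, 0]
1 nonzero row, so rank(TP) = 1.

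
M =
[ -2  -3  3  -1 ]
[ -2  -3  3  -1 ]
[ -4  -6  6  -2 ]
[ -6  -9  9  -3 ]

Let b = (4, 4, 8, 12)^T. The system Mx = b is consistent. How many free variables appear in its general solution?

Row reduce the augmented matrix [M | b].
R2 ← R2 − R1: [0, 0, 0, 0, 0]
R3 ← R3 − (2)·R1: [0, 0, 0, 0, 0]
R4 ← R4 − (3)·R1: [0, 0, 0, 0, 0]
The echelon form has 1 nonzero rows, and every pivot lies in the first 4 columns, so rank(M) = rank([M|b]) = 1.
The system is consistent.
Free variables = (unknowns) − (rank) = 4 − 1 = 3.

3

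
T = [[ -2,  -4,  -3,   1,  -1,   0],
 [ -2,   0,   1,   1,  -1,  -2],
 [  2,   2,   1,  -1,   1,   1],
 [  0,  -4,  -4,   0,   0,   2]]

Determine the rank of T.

2

Row reduce to echelon form.
R2 ← R2 − R1: [0, 4, 4, 0, 0, -2]
R3 ← R3 + R1: [0, -2, -2, 0, 0, 1]
R3 ← R3 + (1/2)·R2: [0, 0, 0, 0, 0, 0]
R4 ← R4 + R2: [0, 0, 0, 0, 0, 0]
Echelon form has 2 nonzero rows, so rank(T) = 2.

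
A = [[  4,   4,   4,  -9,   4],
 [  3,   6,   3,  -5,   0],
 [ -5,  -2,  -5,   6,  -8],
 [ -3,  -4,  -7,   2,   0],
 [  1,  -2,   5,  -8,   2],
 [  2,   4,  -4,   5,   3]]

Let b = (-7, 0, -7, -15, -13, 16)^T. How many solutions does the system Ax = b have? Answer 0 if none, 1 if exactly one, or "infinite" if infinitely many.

Row reduce the augmented matrix [A | b].
R2 ← R2 − (3/4)·R1: [0, 3, 0, 7/4, -3, 21/4]
R3 ← R3 + (5/4)·R1: [0, 3, 0, -21/4, -3, -63/4]
R4 ← R4 + (3/4)·R1: [0, -1, -4, -19/4, 3, -81/4]
R5 ← R5 − (1/4)·R1: [0, -3, 4, -23/4, 1, -45/4]
R6 ← R6 − (1/2)·R1: [0, 2, -6, 19/2, 1, 39/2]
R3 ← R3 − R2: [0, 0, 0, -7, 0, -21]
R4 ← R4 + (1/3)·R2: [0, 0, -4, -25/6, 2, -37/2]
R5 ← R5 + R2: [0, 0, 4, -4, -2, -6]
R6 ← R6 − (2/3)·R2: [0, 0, -6, 25/3, 3, 16]
Swap R3 ↔ R4
R5 ← R5 + R3: [0, 0, 0, -49/6, 0, -49/2]
R6 ← R6 − (3/2)·R3: [0, 0, 0, 175/12, 0, 175/4]
R5 ← R5 − (7/6)·R4: [0, 0, 0, 0, 0, 0]
R6 ← R6 + (25/12)·R4: [0, 0, 0, 0, 0, 0]
The echelon form has 4 nonzero rows, and every pivot lies in the first 5 columns, so rank(A) = rank([A|b]) = 4.
The system is consistent.
rank = 4 < 5 unknowns, so there are infinitely many solutions.

infinite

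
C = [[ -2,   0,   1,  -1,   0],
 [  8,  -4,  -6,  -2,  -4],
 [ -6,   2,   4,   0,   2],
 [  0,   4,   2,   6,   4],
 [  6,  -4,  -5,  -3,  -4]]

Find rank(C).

Row reduce to echelon form.
R2 ← R2 + (4)·R1: [0, -4, -2, -6, -4]
R3 ← R3 − (3)·R1: [0, 2, 1, 3, 2]
R5 ← R5 + (3)·R1: [0, -4, -2, -6, -4]
R3 ← R3 + (1/2)·R2: [0, 0, 0, 0, 0]
R4 ← R4 + R2: [0, 0, 0, 0, 0]
R5 ← R5 − R2: [0, 0, 0, 0, 0]
Echelon form has 2 nonzero rows, so rank(C) = 2.

2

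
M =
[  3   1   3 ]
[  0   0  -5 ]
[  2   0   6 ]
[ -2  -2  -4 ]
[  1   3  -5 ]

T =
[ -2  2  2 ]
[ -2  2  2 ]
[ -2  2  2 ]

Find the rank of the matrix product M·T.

1

First compute MT:
[[-14,  14,  14],
 [ 10, -10, -10],
 [-16,  16,  16],
 [ 16, -16, -16],
 [  2,  -2,  -2]]
Now row reduce the product.
R2 ← R2 + (5/7)·R1: [0, 0, 0]
R3 ← R3 − (8/7)·R1: [0, 0, 0]
R4 ← R4 + (8/7)·R1: [0, 0, 0]
R5 ← R5 + (1/7)·R1: [0, 0, 0]
1 nonzero row, so rank(MT) = 1.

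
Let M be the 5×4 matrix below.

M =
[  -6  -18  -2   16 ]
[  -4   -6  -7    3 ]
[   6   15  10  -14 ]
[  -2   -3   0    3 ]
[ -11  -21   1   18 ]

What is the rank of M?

Row reduce to echelon form.
R2 ← R2 − (2/3)·R1: [0, 6, -17/3, -23/3]
R3 ← R3 + R1: [0, -3, 8, 2]
R4 ← R4 − (1/3)·R1: [0, 3, 2/3, -7/3]
R5 ← R5 − (11/6)·R1: [0, 12, 14/3, -34/3]
R3 ← R3 + (1/2)·R2: [0, 0, 31/6, -11/6]
R4 ← R4 − (1/2)·R2: [0, 0, 7/2, 3/2]
R5 ← R5 − (2)·R2: [0, 0, 16, 4]
R4 ← R4 − (21/31)·R3: [0, 0, 0, 85/31]
R5 ← R5 − (96/31)·R3: [0, 0, 0, 300/31]
R5 ← R5 − (60/17)·R4: [0, 0, 0, 0]
Echelon form has 4 nonzero rows, so rank(M) = 4.

4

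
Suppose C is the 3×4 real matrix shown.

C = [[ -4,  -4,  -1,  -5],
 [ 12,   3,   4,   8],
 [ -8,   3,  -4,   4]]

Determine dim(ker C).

Row reduce to echelon form.
R2 ← R2 + (3)·R1: [0, -9, 1, -7]
R3 ← R3 − (2)·R1: [0, 11, -2, 14]
R3 ← R3 + (11/9)·R2: [0, 0, -7/9, 49/9]
3 nonzero rows, so rank(C) = 3.
C has 4 columns; by rank–nullity, nullity = 4 − 3 = 1.

1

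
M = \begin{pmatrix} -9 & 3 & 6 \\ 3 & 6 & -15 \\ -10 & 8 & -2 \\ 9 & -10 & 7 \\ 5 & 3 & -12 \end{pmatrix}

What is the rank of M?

2

Row reduce to echelon form.
R2 ← R2 + (1/3)·R1: [0, 7, -13]
R3 ← R3 − (10/9)·R1: [0, 14/3, -26/3]
R4 ← R4 + R1: [0, -7, 13]
R5 ← R5 + (5/9)·R1: [0, 14/3, -26/3]
R3 ← R3 − (2/3)·R2: [0, 0, 0]
R4 ← R4 + R2: [0, 0, 0]
R5 ← R5 − (2/3)·R2: [0, 0, 0]
Echelon form has 2 nonzero rows, so rank(M) = 2.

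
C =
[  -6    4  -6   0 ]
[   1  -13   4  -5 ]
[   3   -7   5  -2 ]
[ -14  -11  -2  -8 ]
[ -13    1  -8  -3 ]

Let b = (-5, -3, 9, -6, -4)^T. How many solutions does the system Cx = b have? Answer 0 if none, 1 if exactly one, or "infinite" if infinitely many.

0

Row reduce the augmented matrix [C | b].
R2 ← R2 + (1/6)·R1: [0, -37/3, 3, -5, -23/6]
R3 ← R3 + (1/2)·R1: [0, -5, 2, -2, 13/2]
R4 ← R4 − (7/3)·R1: [0, -61/3, 12, -8, 17/3]
R5 ← R5 − (13/6)·R1: [0, -23/3, 5, -3, 41/6]
R3 ← R3 − (15/37)·R2: [0, 0, 29/37, 1/37, 298/37]
R4 ← R4 − (61/37)·R2: [0, 0, 261/37, 9/37, 887/74]
R5 ← R5 − (23/37)·R2: [0, 0, 116/37, 4/37, 341/37]
R4 ← R4 − (9)·R3: [0, 0, 0, 0, -121/2]
R5 ← R5 − (4)·R3: [0, 0, 0, 0, -23]
R5 ← R5 − (46/121)·R4: [0, 0, 0, 0, 0]
The echelon form has 4 nonzero rows; the last pivot sits in the augmented column, so rank(C) = 3 but rank([C|b]) = 4.
Since the ranks differ, the system is inconsistent.
It has no solutions.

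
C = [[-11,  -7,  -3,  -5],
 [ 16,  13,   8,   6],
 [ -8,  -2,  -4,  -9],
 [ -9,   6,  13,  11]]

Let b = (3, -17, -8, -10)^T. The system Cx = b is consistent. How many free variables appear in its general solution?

Row reduce the augmented matrix [C | b].
R2 ← R2 + (16/11)·R1: [0, 31/11, 40/11, -14/11, -139/11]
R3 ← R3 − (8/11)·R1: [0, 34/11, -20/11, -59/11, -112/11]
R4 ← R4 − (9/11)·R1: [0, 129/11, 170/11, 166/11, -137/11]
R3 ← R3 − (34/31)·R2: [0, 0, -180/31, -123/31, 114/31]
R4 ← R4 − (129/31)·R2: [0, 0, 10/31, 632/31, 1244/31]
R4 ← R4 + (1/18)·R3: [0, 0, 0, 121/6, 121/3]
The echelon form has 4 nonzero rows, and every pivot lies in the first 4 columns, so rank(C) = rank([C|b]) = 4.
The system is consistent.
Free variables = (unknowns) − (rank) = 4 − 4 = 0.

0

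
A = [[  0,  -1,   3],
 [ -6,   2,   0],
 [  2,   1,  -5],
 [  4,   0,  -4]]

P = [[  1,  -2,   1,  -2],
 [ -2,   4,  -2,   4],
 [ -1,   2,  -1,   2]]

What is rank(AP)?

First compute AP:
[[ -1,   2,  -1,   2],
 [-10,  20, -10,  20],
 [  5, -10,   5, -10],
 [  8, -16,   8, -16]]
Now row reduce the product.
R2 ← R2 − (10)·R1: [0, 0, 0, 0]
R3 ← R3 + (5)·R1: [0, 0, 0, 0]
R4 ← R4 + (8)·R1: [0, 0, 0, 0]
1 nonzero row, so rank(AP) = 1.

1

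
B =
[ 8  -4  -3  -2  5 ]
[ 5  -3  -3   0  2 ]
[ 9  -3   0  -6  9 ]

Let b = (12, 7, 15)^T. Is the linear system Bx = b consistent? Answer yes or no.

yes

Row reduce the augmented matrix [B | b].
R2 ← R2 − (5/8)·R1: [0, -1/2, -9/8, 5/4, -9/8, -1/2]
R3 ← R3 − (9/8)·R1: [0, 3/2, 27/8, -15/4, 27/8, 3/2]
R3 ← R3 + (3)·R2: [0, 0, 0, 0, 0, 0]
The echelon form has 2 nonzero rows, and every pivot lies in the first 5 columns, so rank(B) = rank([B|b]) = 2.
The system is consistent.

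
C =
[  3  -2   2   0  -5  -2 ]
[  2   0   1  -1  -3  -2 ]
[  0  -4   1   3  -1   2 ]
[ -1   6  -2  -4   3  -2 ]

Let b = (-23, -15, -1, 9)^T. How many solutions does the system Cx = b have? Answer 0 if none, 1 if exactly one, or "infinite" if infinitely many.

infinite

Row reduce the augmented matrix [C | b].
R2 ← R2 − (2/3)·R1: [0, 4/3, -1/3, -1, 1/3, -2/3, 1/3]
R4 ← R4 + (1/3)·R1: [0, 16/3, -4/3, -4, 4/3, -8/3, 4/3]
R3 ← R3 + (3)·R2: [0, 0, 0, 0, 0, 0, 0]
R4 ← R4 − (4)·R2: [0, 0, 0, 0, 0, 0, 0]
The echelon form has 2 nonzero rows, and every pivot lies in the first 6 columns, so rank(C) = rank([C|b]) = 2.
The system is consistent.
rank = 2 < 6 unknowns, so there are infinitely many solutions.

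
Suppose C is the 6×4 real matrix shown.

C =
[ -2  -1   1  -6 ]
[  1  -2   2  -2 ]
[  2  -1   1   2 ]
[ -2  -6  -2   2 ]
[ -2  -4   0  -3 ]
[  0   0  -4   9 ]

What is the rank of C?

Row reduce to echelon form.
R2 ← R2 + (1/2)·R1: [0, -5/2, 5/2, -5]
R3 ← R3 + R1: [0, -2, 2, -4]
R4 ← R4 − R1: [0, -5, -3, 8]
R5 ← R5 − R1: [0, -3, -1, 3]
R3 ← R3 − (4/5)·R2: [0, 0, 0, 0]
R4 ← R4 − (2)·R2: [0, 0, -8, 18]
R5 ← R5 − (6/5)·R2: [0, 0, -4, 9]
Swap R3 ↔ R4
R5 ← R5 − (1/2)·R3: [0, 0, 0, 0]
R6 ← R6 − (1/2)·R3: [0, 0, 0, 0]
Echelon form has 3 nonzero rows, so rank(C) = 3.

3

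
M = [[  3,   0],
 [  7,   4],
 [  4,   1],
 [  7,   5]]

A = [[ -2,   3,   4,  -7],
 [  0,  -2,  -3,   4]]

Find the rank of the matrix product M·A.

2

First compute MA:
[[ -6,   9,  12, -21],
 [-14,  13,  16, -33],
 [ -8,  10,  13, -24],
 [-14,  11,  13, -29]]
Now row reduce the product.
R2 ← R2 − (7/3)·R1: [0, -8, -12, 16]
R3 ← R3 − (4/3)·R1: [0, -2, -3, 4]
R4 ← R4 − (7/3)·R1: [0, -10, -15, 20]
R3 ← R3 − (1/4)·R2: [0, 0, 0, 0]
R4 ← R4 − (5/4)·R2: [0, 0, 0, 0]
2 nonzero rows, so rank(MA) = 2.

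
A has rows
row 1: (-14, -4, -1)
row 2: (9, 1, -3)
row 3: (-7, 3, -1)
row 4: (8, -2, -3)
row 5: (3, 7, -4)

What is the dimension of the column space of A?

Row reduce to echelon form.
R2 ← R2 + (9/14)·R1: [0, -11/7, -51/14]
R3 ← R3 − (1/2)·R1: [0, 5, -1/2]
R4 ← R4 + (4/7)·R1: [0, -30/7, -25/7]
R5 ← R5 + (3/14)·R1: [0, 43/7, -59/14]
R3 ← R3 + (35/11)·R2: [0, 0, -133/11]
R4 ← R4 − (30/11)·R2: [0, 0, 70/11]
R5 ← R5 + (43/11)·R2: [0, 0, -203/11]
R4 ← R4 + (10/19)·R3: [0, 0, 0]
R5 ← R5 − (29/19)·R3: [0, 0, 0]
Echelon form has 3 nonzero rows, so rank(A) = 3.
The column space has dimension equal to the rank: 3.

3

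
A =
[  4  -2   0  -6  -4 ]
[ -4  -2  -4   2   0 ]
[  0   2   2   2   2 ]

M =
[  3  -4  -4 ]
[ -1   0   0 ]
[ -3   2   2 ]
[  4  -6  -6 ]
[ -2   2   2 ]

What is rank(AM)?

2

First compute AM:
[[ -2,  12,  12],
 [ 10,  -4,  -4],
 [ -4,  -4,  -4]]
Now row reduce the product.
R2 ← R2 + (5)·R1: [0, 56, 56]
R3 ← R3 − (2)·R1: [0, -28, -28]
R3 ← R3 + (1/2)·R2: [0, 0, 0]
2 nonzero rows, so rank(AM) = 2.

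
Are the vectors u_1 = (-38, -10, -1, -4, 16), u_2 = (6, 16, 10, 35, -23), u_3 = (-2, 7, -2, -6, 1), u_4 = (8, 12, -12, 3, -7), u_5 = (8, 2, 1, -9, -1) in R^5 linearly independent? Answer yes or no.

yes

Form the matrix with these vectors as rows and row reduce.
R2 ← R2 + (3/19)·R1: [0, 274/19, 187/19, 653/19, -389/19]
R3 ← R3 − (1/19)·R1: [0, 143/19, -37/19, -110/19, 3/19]
R4 ← R4 + (4/19)·R1: [0, 188/19, -232/19, 41/19, -69/19]
R5 ← R5 + (4/19)·R1: [0, -2/19, 15/19, -187/19, 45/19]
R3 ← R3 − (143/274)·R2: [0, 0, -1941/274, -6501/274, 2971/274]
R4 ← R4 − (94/137)·R2: [0, 0, -2598/137, -2935/137, 1427/137]
R5 ← R5 + (1/137)·R2: [0, 0, 118/137, -1314/137, 304/137]
R4 ← R4 − (1732/647)·R3: [0, 0, 0, 27233/647, -12041/647]
R5 ← R5 + (236/1941)·R3: [0, 0, 0, -8072/647, 6866/1941]
R5 ← R5 + (8072/27233)·R4: [0, 0, 0, 0, -161674/81699]
5 nonzero rows, so the 5 vectors span a space of dimension 5.
Since 5 = 5, the vectors are linearly independent.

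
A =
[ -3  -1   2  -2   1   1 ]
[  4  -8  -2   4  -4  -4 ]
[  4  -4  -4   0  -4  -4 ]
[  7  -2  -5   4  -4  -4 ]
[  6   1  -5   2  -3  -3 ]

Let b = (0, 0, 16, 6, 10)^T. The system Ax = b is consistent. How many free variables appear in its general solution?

3

Row reduce the augmented matrix [A | b].
R2 ← R2 + (4/3)·R1: [0, -28/3, 2/3, 4/3, -8/3, -8/3, 0]
R3 ← R3 + (4/3)·R1: [0, -16/3, -4/3, -8/3, -8/3, -8/3, 16]
R4 ← R4 + (7/3)·R1: [0, -13/3, -1/3, -2/3, -5/3, -5/3, 6]
R5 ← R5 + (2)·R1: [0, -1, -1, -2, -1, -1, 10]
R3 ← R3 − (4/7)·R2: [0, 0, -12/7, -24/7, -8/7, -8/7, 16]
R4 ← R4 − (13/28)·R2: [0, 0, -9/14, -9/7, -3/7, -3/7, 6]
R5 ← R5 − (3/28)·R2: [0, 0, -15/14, -15/7, -5/7, -5/7, 10]
R4 ← R4 − (3/8)·R3: [0, 0, 0, 0, 0, 0, 0]
R5 ← R5 − (5/8)·R3: [0, 0, 0, 0, 0, 0, 0]
The echelon form has 3 nonzero rows, and every pivot lies in the first 6 columns, so rank(A) = rank([A|b]) = 3.
The system is consistent.
Free variables = (unknowns) − (rank) = 6 − 3 = 3.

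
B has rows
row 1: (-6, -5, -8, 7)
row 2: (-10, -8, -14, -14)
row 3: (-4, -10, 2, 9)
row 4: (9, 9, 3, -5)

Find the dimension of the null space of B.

0

Row reduce to echelon form.
R2 ← R2 − (5/3)·R1: [0, 1/3, -2/3, -77/3]
R3 ← R3 − (2/3)·R1: [0, -20/3, 22/3, 13/3]
R4 ← R4 + (3/2)·R1: [0, 3/2, -9, 11/2]
R3 ← R3 + (20)·R2: [0, 0, -6, -509]
R4 ← R4 − (9/2)·R2: [0, 0, -6, 121]
R4 ← R4 − R3: [0, 0, 0, 630]
4 nonzero rows, so rank(B) = 4.
B has 4 columns; by rank–nullity, nullity = 4 − 4 = 0.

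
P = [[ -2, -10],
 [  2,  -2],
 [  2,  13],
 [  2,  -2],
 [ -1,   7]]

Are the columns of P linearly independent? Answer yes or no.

yes

Row reduce P to echelon form.
R2 ← R2 + R1: [0, -12]
R3 ← R3 + R1: [0, 3]
R4 ← R4 + R1: [0, -12]
R5 ← R5 − (1/2)·R1: [0, 12]
R3 ← R3 + (1/4)·R2: [0, 0]
R4 ← R4 − R2: [0, 0]
R5 ← R5 + R2: [0, 0]
2 pivots among 2 columns.
Every column is a pivot column, so the columns are linearly independent.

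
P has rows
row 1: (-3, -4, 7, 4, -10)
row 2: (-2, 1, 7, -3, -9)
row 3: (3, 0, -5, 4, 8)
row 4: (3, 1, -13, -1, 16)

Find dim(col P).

Row reduce to echelon form.
R2 ← R2 − (2/3)·R1: [0, 11/3, 7/3, -17/3, -7/3]
R3 ← R3 + R1: [0, -4, 2, 8, -2]
R4 ← R4 + R1: [0, -3, -6, 3, 6]
R3 ← R3 + (12/11)·R2: [0, 0, 50/11, 20/11, -50/11]
R4 ← R4 + (9/11)·R2: [0, 0, -45/11, -18/11, 45/11]
R4 ← R4 + (9/10)·R3: [0, 0, 0, 0, 0]
Echelon form has 3 nonzero rows, so rank(P) = 3.
The column space has dimension equal to the rank: 3.

3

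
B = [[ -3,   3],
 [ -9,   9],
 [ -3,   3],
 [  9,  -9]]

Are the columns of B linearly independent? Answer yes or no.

Row reduce B to echelon form.
R2 ← R2 − (3)·R1: [0, 0]
R3 ← R3 − R1: [0, 0]
R4 ← R4 + (3)·R1: [0, 0]
1 pivot among 2 columns.
Only 1 < 2 pivot columns, so the columns are linearly dependent.

no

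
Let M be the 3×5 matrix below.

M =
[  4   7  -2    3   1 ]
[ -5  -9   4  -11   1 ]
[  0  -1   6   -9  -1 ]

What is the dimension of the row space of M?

3

Row reduce to echelon form.
R2 ← R2 + (5/4)·R1: [0, -1/4, 3/2, -29/4, 9/4]
R3 ← R3 − (4)·R2: [0, 0, 0, 20, -10]
Echelon form has 3 nonzero rows, so rank(M) = 3.
The row space has dimension equal to the rank: 3.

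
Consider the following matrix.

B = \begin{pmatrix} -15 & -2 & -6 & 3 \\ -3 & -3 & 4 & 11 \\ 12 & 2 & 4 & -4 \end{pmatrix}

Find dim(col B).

Row reduce to echelon form.
R2 ← R2 − (1/5)·R1: [0, -13/5, 26/5, 52/5]
R3 ← R3 + (4/5)·R1: [0, 2/5, -4/5, -8/5]
R3 ← R3 + (2/13)·R2: [0, 0, 0, 0]
Echelon form has 2 nonzero rows, so rank(B) = 2.
The column space has dimension equal to the rank: 2.

2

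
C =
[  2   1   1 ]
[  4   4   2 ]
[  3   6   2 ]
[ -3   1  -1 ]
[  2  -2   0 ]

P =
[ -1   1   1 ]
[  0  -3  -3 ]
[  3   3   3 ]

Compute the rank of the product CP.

2

First compute CP:
[[  1,   2,   2],
 [  2,  -2,  -2],
 [  3,  -9,  -9],
 [  0,  -9,  -9],
 [ -2,   8,   8]]
Now row reduce the product.
R2 ← R2 − (2)·R1: [0, -6, -6]
R3 ← R3 − (3)·R1: [0, -15, -15]
R5 ← R5 + (2)·R1: [0, 12, 12]
R3 ← R3 − (5/2)·R2: [0, 0, 0]
R4 ← R4 − (3/2)·R2: [0, 0, 0]
R5 ← R5 + (2)·R2: [0, 0, 0]
2 nonzero rows, so rank(CP) = 2.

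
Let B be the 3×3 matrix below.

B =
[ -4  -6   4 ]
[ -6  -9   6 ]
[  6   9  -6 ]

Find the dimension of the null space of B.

2

Row reduce to echelon form.
R2 ← R2 − (3/2)·R1: [0, 0, 0]
R3 ← R3 + (3/2)·R1: [0, 0, 0]
1 nonzero row, so rank(B) = 1.
B has 3 columns; by rank–nullity, nullity = 3 − 1 = 2.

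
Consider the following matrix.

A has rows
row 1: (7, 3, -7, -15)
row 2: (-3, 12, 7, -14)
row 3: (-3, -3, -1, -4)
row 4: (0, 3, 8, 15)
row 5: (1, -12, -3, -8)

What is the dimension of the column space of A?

4

Row reduce to echelon form.
R2 ← R2 + (3/7)·R1: [0, 93/7, 4, -143/7]
R3 ← R3 + (3/7)·R1: [0, -12/7, -4, -73/7]
R5 ← R5 − (1/7)·R1: [0, -87/7, -2, -41/7]
R3 ← R3 + (4/31)·R2: [0, 0, -108/31, -405/31]
R4 ← R4 − (7/31)·R2: [0, 0, 220/31, 608/31]
R5 ← R5 + (29/31)·R2: [0, 0, 54/31, -774/31]
R4 ← R4 + (55/27)·R3: [0, 0, 0, -7]
R5 ← R5 + (1/2)·R3: [0, 0, 0, -63/2]
R5 ← R5 − (9/2)·R4: [0, 0, 0, 0]
Echelon form has 4 nonzero rows, so rank(A) = 4.
The column space has dimension equal to the rank: 4.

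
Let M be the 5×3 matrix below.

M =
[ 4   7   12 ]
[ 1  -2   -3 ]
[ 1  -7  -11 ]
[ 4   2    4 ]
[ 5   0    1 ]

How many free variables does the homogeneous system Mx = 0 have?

Row reduce to echelon form.
R2 ← R2 − (1/4)·R1: [0, -15/4, -6]
R3 ← R3 − (1/4)·R1: [0, -35/4, -14]
R4 ← R4 − R1: [0, -5, -8]
R5 ← R5 − (5/4)·R1: [0, -35/4, -14]
R3 ← R3 − (7/3)·R2: [0, 0, 0]
R4 ← R4 − (4/3)·R2: [0, 0, 0]
R5 ← R5 − (7/3)·R2: [0, 0, 0]
2 nonzero rows, so rank(M) = 2.
M has 3 columns; by rank–nullity, nullity = 3 − 2 = 1.

1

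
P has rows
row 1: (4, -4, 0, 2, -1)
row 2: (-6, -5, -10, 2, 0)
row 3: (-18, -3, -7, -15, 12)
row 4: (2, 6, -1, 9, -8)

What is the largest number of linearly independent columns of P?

4

Row reduce to echelon form.
R2 ← R2 + (3/2)·R1: [0, -11, -10, 5, -3/2]
R3 ← R3 + (9/2)·R1: [0, -21, -7, -6, 15/2]
R4 ← R4 − (1/2)·R1: [0, 8, -1, 8, -15/2]
R3 ← R3 − (21/11)·R2: [0, 0, 133/11, -171/11, 114/11]
R4 ← R4 + (8/11)·R2: [0, 0, -91/11, 128/11, -189/22]
R4 ← R4 + (13/19)·R3: [0, 0, 0, 1, -3/2]
Echelon form has 4 nonzero rows, so rank(P) = 4.
The rank gives the maximum number of linearly independent columns: 4.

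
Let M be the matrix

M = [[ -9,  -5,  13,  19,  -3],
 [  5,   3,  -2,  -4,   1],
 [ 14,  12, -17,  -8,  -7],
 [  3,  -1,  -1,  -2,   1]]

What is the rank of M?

4

Row reduce to echelon form.
R2 ← R2 + (5/9)·R1: [0, 2/9, 47/9, 59/9, -2/3]
R3 ← R3 + (14/9)·R1: [0, 38/9, 29/9, 194/9, -35/3]
R4 ← R4 + (1/3)·R1: [0, -8/3, 10/3, 13/3, 0]
R3 ← R3 − (19)·R2: [0, 0, -96, -103, 1]
R4 ← R4 + (12)·R2: [0, 0, 66, 83, -8]
R4 ← R4 + (11/16)·R3: [0, 0, 0, 195/16, -117/16]
Echelon form has 4 nonzero rows, so rank(M) = 4.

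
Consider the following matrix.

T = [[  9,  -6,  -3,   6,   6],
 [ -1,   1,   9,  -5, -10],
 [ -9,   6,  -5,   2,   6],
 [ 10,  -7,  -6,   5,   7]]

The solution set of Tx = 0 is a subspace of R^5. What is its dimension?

2

Row reduce to echelon form.
R2 ← R2 + (1/9)·R1: [0, 1/3, 26/3, -13/3, -28/3]
R3 ← R3 + R1: [0, 0, -8, 8, 12]
R4 ← R4 − (10/9)·R1: [0, -1/3, -8/3, -5/3, 1/3]
R4 ← R4 + R2: [0, 0, 6, -6, -9]
R4 ← R4 + (3/4)·R3: [0, 0, 0, 0, 0]
3 nonzero rows, so rank(T) = 3.
T has 5 columns; by rank–nullity, nullity = 5 − 3 = 2.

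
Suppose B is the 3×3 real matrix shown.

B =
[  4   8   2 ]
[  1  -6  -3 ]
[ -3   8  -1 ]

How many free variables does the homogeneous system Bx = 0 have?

0

Row reduce to echelon form.
R2 ← R2 − (1/4)·R1: [0, -8, -7/2]
R3 ← R3 + (3/4)·R1: [0, 14, 1/2]
R3 ← R3 + (7/4)·R2: [0, 0, -45/8]
3 nonzero rows, so rank(B) = 3.
B has 3 columns; by rank–nullity, nullity = 3 − 3 = 0.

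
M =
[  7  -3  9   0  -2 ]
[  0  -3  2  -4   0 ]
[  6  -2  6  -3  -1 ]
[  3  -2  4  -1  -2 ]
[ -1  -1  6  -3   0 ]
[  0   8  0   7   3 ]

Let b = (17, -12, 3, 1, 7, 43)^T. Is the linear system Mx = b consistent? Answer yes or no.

Row reduce the augmented matrix [M | b].
R3 ← R3 − (6/7)·R1: [0, 4/7, -12/7, -3, 5/7, -81/7]
R4 ← R4 − (3/7)·R1: [0, -5/7, 1/7, -1, -8/7, -44/7]
R5 ← R5 + (1/7)·R1: [0, -10/7, 51/7, -3, -2/7, 66/7]
R3 ← R3 + (4/21)·R2: [0, 0, -4/3, -79/21, 5/7, -97/7]
R4 ← R4 − (5/21)·R2: [0, 0, -1/3, -1/21, -8/7, -24/7]
R5 ← R5 − (10/21)·R2: [0, 0, 19/3, -23/21, -2/7, 106/7]
R6 ← R6 + (8/3)·R2: [0, 0, 16/3, -11/3, 3, 11]
R4 ← R4 − (1/4)·R3: [0, 0, 0, 25/28, -37/28, 1/28]
R5 ← R5 + (19/4)·R3: [0, 0, 0, -531/28, 87/28, -1419/28]
R6 ← R6 + (4)·R3: [0, 0, 0, -131/7, 41/7, -311/7]
R5 ← R5 + (531/25)·R4: [0, 0, 0, 0, -624/25, -1248/25]
R6 ← R6 + (524/25)·R4: [0, 0, 0, 0, -546/25, -1092/25]
R6 ← R6 − (7/8)·R5: [0, 0, 0, 0, 0, 0]
The echelon form has 5 nonzero rows, and every pivot lies in the first 5 columns, so rank(M) = rank([M|b]) = 5.
The system is consistent.

yes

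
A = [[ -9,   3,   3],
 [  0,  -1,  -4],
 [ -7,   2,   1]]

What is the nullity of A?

1

Row reduce to echelon form.
R3 ← R3 − (7/9)·R1: [0, -1/3, -4/3]
R3 ← R3 − (1/3)·R2: [0, 0, 0]
2 nonzero rows, so rank(A) = 2.
A has 3 columns; by rank–nullity, nullity = 3 − 2 = 1.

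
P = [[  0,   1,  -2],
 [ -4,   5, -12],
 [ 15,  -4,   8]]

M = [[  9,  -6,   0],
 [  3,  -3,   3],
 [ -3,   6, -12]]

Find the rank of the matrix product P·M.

2

First compute PM:
[[  9, -15,  27],
 [ 15, -63, 159],
 [ 99, -30, -108]]
Now row reduce the product.
R2 ← R2 − (5/3)·R1: [0, -38, 114]
R3 ← R3 − (11)·R1: [0, 135, -405]
R3 ← R3 + (135/38)·R2: [0, 0, 0]
2 nonzero rows, so rank(PM) = 2.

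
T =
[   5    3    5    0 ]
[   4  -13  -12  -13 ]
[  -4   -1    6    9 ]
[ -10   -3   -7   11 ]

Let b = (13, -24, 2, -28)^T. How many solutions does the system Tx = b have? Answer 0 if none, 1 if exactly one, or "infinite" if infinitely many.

1

Row reduce the augmented matrix [T | b].
R2 ← R2 − (4/5)·R1: [0, -77/5, -16, -13, -172/5]
R3 ← R3 + (4/5)·R1: [0, 7/5, 10, 9, 62/5]
R4 ← R4 + (2)·R1: [0, 3, 3, 11, -2]
R3 ← R3 + (1/11)·R2: [0, 0, 94/11, 86/11, 102/11]
R4 ← R4 + (15/77)·R2: [0, 0, -9/77, 652/77, -670/77]
R4 ← R4 + (9/658)·R3: [0, 0, 0, 403/47, -403/47]
The echelon form has 4 nonzero rows, and every pivot lies in the first 4 columns, so rank(T) = rank([T|b]) = 4.
The system is consistent.
rank = 4 = number of unknowns, so the solution is unique.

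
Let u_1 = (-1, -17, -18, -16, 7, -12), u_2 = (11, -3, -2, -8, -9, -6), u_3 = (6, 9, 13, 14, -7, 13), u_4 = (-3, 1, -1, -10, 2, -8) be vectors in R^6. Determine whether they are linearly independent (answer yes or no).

Form the matrix with these vectors as rows and row reduce.
R2 ← R2 + (11)·R1: [0, -190, -200, -184, 68, -138]
R3 ← R3 + (6)·R1: [0, -93, -95, -82, 35, -59]
R4 ← R4 − (3)·R1: [0, 52, 53, 38, -19, 28]
R3 ← R3 − (93/190)·R2: [0, 0, 55/19, 766/95, 163/95, 812/95]
R4 ← R4 + (26/95)·R2: [0, 0, -33/19, -1174/95, -37/95, -928/95]
R4 ← R4 + (3/5)·R3: [0, 0, 0, -188/25, 16/25, -116/25]
4 nonzero rows, so the 4 vectors span a space of dimension 4.
Since 4 = 4, the vectors are linearly independent.

yes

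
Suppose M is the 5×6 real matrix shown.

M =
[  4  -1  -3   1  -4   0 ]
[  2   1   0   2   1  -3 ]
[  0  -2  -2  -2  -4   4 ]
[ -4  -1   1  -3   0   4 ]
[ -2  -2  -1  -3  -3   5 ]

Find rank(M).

Row reduce to echelon form.
R2 ← R2 − (1/2)·R1: [0, 3/2, 3/2, 3/2, 3, -3]
R4 ← R4 + R1: [0, -2, -2, -2, -4, 4]
R5 ← R5 + (1/2)·R1: [0, -5/2, -5/2, -5/2, -5, 5]
R3 ← R3 + (4/3)·R2: [0, 0, 0, 0, 0, 0]
R4 ← R4 + (4/3)·R2: [0, 0, 0, 0, 0, 0]
R5 ← R5 + (5/3)·R2: [0, 0, 0, 0, 0, 0]
Echelon form has 2 nonzero rows, so rank(M) = 2.

2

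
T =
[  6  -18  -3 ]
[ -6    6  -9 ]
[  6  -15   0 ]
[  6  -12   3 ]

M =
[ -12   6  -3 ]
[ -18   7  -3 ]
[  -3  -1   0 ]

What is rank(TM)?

First compute TM:
[[261, -87,  36],
 [ -9,  15,   0],
 [198, -69,  27],
 [135, -51,  18]]
Now row reduce the product.
R2 ← R2 + (1/29)·R1: [0, 12, 36/29]
R3 ← R3 − (22/29)·R1: [0, -3, -9/29]
R4 ← R4 − (15/29)·R1: [0, -6, -18/29]
R3 ← R3 + (1/4)·R2: [0, 0, 0]
R4 ← R4 + (1/2)·R2: [0, 0, 0]
2 nonzero rows, so rank(TM) = 2.

2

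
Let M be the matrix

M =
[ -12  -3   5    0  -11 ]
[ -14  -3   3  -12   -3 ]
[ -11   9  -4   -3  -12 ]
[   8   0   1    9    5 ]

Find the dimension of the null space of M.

1

Row reduce to echelon form.
R2 ← R2 − (7/6)·R1: [0, 1/2, -17/6, -12, 59/6]
R3 ← R3 − (11/12)·R1: [0, 47/4, -103/12, -3, -23/12]
R4 ← R4 + (2/3)·R1: [0, -2, 13/3, 9, -7/3]
R3 ← R3 − (47/2)·R2: [0, 0, 58, 279, -233]
R4 ← R4 + (4)·R2: [0, 0, -7, -39, 37]
R4 ← R4 + (7/58)·R3: [0, 0, 0, -309/58, 515/58]
4 nonzero rows, so rank(M) = 4.
M has 5 columns; by rank–nullity, nullity = 5 − 4 = 1.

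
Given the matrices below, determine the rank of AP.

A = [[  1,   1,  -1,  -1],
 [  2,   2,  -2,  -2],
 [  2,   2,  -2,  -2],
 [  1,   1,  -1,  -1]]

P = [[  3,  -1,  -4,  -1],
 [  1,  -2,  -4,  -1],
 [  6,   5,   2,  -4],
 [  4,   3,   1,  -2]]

First compute AP:
[[ -6, -11, -11,   4],
 [-12, -22, -22,   8],
 [-12, -22, -22,   8],
 [ -6, -11, -11,   4]]
Now row reduce the product.
R2 ← R2 − (2)·R1: [0, 0, 0, 0]
R3 ← R3 − (2)·R1: [0, 0, 0, 0]
R4 ← R4 − R1: [0, 0, 0, 0]
1 nonzero row, so rank(AP) = 1.

1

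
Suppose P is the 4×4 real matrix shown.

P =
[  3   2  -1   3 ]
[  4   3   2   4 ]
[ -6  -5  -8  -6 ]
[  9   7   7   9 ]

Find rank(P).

2

Row reduce to echelon form.
R2 ← R2 − (4/3)·R1: [0, 1/3, 10/3, 0]
R3 ← R3 + (2)·R1: [0, -1, -10, 0]
R4 ← R4 − (3)·R1: [0, 1, 10, 0]
R3 ← R3 + (3)·R2: [0, 0, 0, 0]
R4 ← R4 − (3)·R2: [0, 0, 0, 0]
Echelon form has 2 nonzero rows, so rank(P) = 2.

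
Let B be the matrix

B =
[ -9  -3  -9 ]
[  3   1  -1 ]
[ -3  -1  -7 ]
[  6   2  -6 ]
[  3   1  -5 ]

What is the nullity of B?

1

Row reduce to echelon form.
R2 ← R2 + (1/3)·R1: [0, 0, -4]
R3 ← R3 − (1/3)·R1: [0, 0, -4]
R4 ← R4 + (2/3)·R1: [0, 0, -12]
R5 ← R5 + (1/3)·R1: [0, 0, -8]
R3 ← R3 − R2: [0, 0, 0]
R4 ← R4 − (3)·R2: [0, 0, 0]
R5 ← R5 − (2)·R2: [0, 0, 0]
2 nonzero rows, so rank(B) = 2.
B has 3 columns; by rank–nullity, nullity = 3 − 2 = 1.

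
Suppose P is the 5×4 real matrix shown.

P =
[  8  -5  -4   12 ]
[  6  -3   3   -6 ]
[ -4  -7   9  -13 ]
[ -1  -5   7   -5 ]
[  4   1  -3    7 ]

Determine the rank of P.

Row reduce to echelon form.
R2 ← R2 − (3/4)·R1: [0, 3/4, 6, -15]
R3 ← R3 + (1/2)·R1: [0, -19/2, 7, -7]
R4 ← R4 + (1/8)·R1: [0, -45/8, 13/2, -7/2]
R5 ← R5 − (1/2)·R1: [0, 7/2, -1, 1]
R3 ← R3 + (38/3)·R2: [0, 0, 83, -197]
R4 ← R4 + (15/2)·R2: [0, 0, 103/2, -116]
R5 ← R5 − (14/3)·R2: [0, 0, -29, 71]
R4 ← R4 − (103/166)·R3: [0, 0, 0, 1035/166]
R5 ← R5 + (29/83)·R3: [0, 0, 0, 180/83]
R5 ← R5 − (8/23)·R4: [0, 0, 0, 0]
Echelon form has 4 nonzero rows, so rank(P) = 4.

4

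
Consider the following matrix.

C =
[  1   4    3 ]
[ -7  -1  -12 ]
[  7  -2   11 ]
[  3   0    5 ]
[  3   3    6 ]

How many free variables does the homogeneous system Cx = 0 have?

Row reduce to echelon form.
R2 ← R2 + (7)·R1: [0, 27, 9]
R3 ← R3 − (7)·R1: [0, -30, -10]
R4 ← R4 − (3)·R1: [0, -12, -4]
R5 ← R5 − (3)·R1: [0, -9, -3]
R3 ← R3 + (10/9)·R2: [0, 0, 0]
R4 ← R4 + (4/9)·R2: [0, 0, 0]
R5 ← R5 + (1/3)·R2: [0, 0, 0]
2 nonzero rows, so rank(C) = 2.
C has 3 columns; by rank–nullity, nullity = 3 − 2 = 1.

1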